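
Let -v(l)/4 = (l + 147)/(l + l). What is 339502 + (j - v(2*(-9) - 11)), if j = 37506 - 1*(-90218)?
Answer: 13549318/29 ≈ 4.6722e+5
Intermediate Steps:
v(l) = -2*(147 + l)/l (v(l) = -4*(l + 147)/(l + l) = -4*(147 + l)/(2*l) = -4*(147 + l)*1/(2*l) = -2*(147 + l)/l)
j = 127724 (j = 37506 + 90218 = 127724)
339502 + (j - v(2*(-9) - 11)) = 339502 + (127724 - (-2 - 294/(2*(-9) - 11))) = 339502 + (127724 - (-2 - 294/(-18 - 11))) = 339502 + (127724 - (-2 - 294/(-29))) = 339502 + (127724 - (-2 - 294*(-1/29))) = 339502 + (127724 - (-2 + 294/29)) = 339502 + (127724 - 1*236/29) = 339502 + (127724 - 236/29) = 339502 + 3703760/29 = 13549318/29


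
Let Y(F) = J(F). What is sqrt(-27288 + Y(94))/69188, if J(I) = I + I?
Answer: 5*I*sqrt(271)/34594 ≈ 0.0023793*I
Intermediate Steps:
J(I) = 2*I
Y(F) = 2*F
sqrt(-27288 + Y(94))/69188 = sqrt(-27288 + 2*94)/69188 = sqrt(-27288 + 188)*(1/69188) = sqrt(-27100)*(1/69188) = (10*I*sqrt(271))*(1/69188) = 5*I*sqrt(271)/34594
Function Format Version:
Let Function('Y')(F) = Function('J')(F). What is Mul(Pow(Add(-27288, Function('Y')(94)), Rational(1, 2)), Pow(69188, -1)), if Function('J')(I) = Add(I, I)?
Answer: Mul(Rational(5, 34594), I, Pow(271, Rational(1, 2))) ≈ Mul(0.0023793, I)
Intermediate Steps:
Function('J')(I) = Mul(2, I)
Function('Y')(F) = Mul(2, F)
Mul(Pow(Add(-27288, Function('Y')(94)), Rational(1, 2)), Pow(69188, -1)) = Mul(Pow(Add(-27288, Mul(2, 94)), Rational(1, 2)), Pow(69188, -1)) = Mul(Pow(Add(-27288, 188), Rational(1, 2)), Rational(1, 69188)) = Mul(Pow(-27100, Rational(1, 2)), Rational(1, 69188)) = Mul(Mul(10, I, Pow(271, Rational(1, 2))), Rational(1, 69188)) = Mul(Rational(5, 34594), I, Pow(271, Rational(1, 2)))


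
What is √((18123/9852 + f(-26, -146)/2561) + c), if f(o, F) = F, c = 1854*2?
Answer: √65601521571529749/4205162 ≈ 60.908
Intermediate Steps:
c = 3708
√((18123/9852 + f(-26, -146)/2561) + c) = √((18123/9852 - 146/2561) + 3708) = √((18123*(1/9852) - 146*1/2561) + 3708) = √((6041/3284 - 146/2561) + 3708) = √(14991537/8410324 + 3708) = √(31200472929/8410324) = √65601521571529749/4205162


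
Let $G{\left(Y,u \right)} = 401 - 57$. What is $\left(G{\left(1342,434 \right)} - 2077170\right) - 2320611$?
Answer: $-4397437$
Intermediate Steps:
$G{\left(Y,u \right)} = 344$
$\left(G{\left(1342,434 \right)} - 2077170\right) - 2320611 = \left(344 - 2077170\right) - 2320611 = -2076826 - 2320611 = -4397437$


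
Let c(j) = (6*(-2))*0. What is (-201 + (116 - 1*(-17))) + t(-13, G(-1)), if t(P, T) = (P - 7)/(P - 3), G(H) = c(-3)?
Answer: -267/4 ≈ -66.750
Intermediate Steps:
c(j) = 0 (c(j) = -12*0 = 0)
G(H) = 0
t(P, T) = (-7 + P)/(-3 + P)
(-201 + (116 - 1*(-17))) + t(-13, G(-1)) = (-201 + (116 - 1*(-17))) + (-7 - 13)/(-3 - 13) = (-201 + (116 + 17)) - 20/(-16) = (-201 + 133) - 1/16*(-20) = -68 + 5/4 = -267/4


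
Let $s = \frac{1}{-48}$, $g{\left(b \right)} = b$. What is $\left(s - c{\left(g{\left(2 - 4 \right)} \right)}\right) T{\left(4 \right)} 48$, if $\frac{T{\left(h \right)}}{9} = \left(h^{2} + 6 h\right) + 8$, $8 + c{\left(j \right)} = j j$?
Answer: $82512$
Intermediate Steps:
$c{\left(j \right)} = -8 + j^{2}$ ($c{\left(j \right)} = -8 + j j = -8 + j^{2}$)
$T{\left(h \right)} = 72 + 9 h^{2} + 54 h$ ($T{\left(h \right)} = 9 \left(\left(h^{2} + 6 h\right) + 8\right) = 9 \left(8 + h^{2} + 6 h\right) = 72 + 9 h^{2} + 54 h$)
$s = - \frac{1}{48} \approx -0.020833$
$\left(s - c{\left(g{\left(2 - 4 \right)} \right)}\right) T{\left(4 \right)} 48 = \left(- \frac{1}{48} - \left(-8 + \left(2 - 4\right)^{2}\right)\right) \left(72 + 9 \cdot 4^{2} + 54 \cdot 4\right) 48 = \left(- \frac{1}{48} - \left(-8 + \left(2 - 4\right)^{2}\right)\right) \left(72 + 9 \cdot 16 + 216\right) 48 = \left(- \frac{1}{48} - \left(-8 + \left(-2\right)^{2}\right)\right) \left(72 + 144 + 216\right) 48 = \left(- \frac{1}{48} - \left(-8 + 4\right)\right) 432 \cdot 48 = \left(- \frac{1}{48} - -4\right) 432 \cdot 48 = \left(- \frac{1}{48} + 4\right) 432 \cdot 48 = \frac{191}{48} \cdot 432 \cdot 48 = 1719 \cdot 48 = 82512$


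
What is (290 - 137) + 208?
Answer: 361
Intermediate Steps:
(290 - 137) + 208 = 153 + 208 = 361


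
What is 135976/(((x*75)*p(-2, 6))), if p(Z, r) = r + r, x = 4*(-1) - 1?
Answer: -33994/1125 ≈ -30.217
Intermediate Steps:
x = -5 (x = -4 - 1 = -5)
p(Z, r) = 2*r
135976/(((x*75)*p(-2, 6))) = 135976/(((-5*75)*(2*6))) = 135976/((-375*12)) = 135976/(-4500) = 135976*(-1/4500) = -33994/1125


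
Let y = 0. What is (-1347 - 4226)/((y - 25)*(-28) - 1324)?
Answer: 5573/624 ≈ 8.9311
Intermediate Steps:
(-1347 - 4226)/((y - 25)*(-28) - 1324) = (-1347 - 4226)/((0 - 25)*(-28) - 1324) = -5573/(-25*(-28) - 1324) = -5573/(700 - 1324) = -5573/(-624) = -5573*(-1/624) = 5573/624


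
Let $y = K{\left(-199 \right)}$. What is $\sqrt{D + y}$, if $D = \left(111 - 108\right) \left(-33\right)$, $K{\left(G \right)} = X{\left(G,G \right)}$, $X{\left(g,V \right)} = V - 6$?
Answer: $4 i \sqrt{19} \approx 17.436 i$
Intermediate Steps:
$X{\left(g,V \right)} = -6 + V$
$K{\left(G \right)} = -6 + G$
$D = -99$ ($D = 3 \left(-33\right) = -99$)
$y = -205$ ($y = -6 - 199 = -205$)
$\sqrt{D + y} = \sqrt{-99 - 205} = \sqrt{-304} = 4 i \sqrt{19}$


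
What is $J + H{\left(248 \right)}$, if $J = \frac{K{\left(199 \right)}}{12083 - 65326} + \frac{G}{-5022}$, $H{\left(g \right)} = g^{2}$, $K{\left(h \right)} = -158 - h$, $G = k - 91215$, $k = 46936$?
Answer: $\frac{16447689164035}{267386346} \approx 61513.0$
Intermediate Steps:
$G = -44279$ ($G = 46936 - 91215 = -44279$)
$J = \frac{2359339651}{267386346}$ ($J = \frac{-158 - 199}{12083 - 65326} - \frac{44279}{-5022} = \frac{-158 - 199}{12083 - 65326} - - \frac{44279}{5022} = - \frac{357}{-53243} + \frac{44279}{5022} = \left(-357\right) \left(- \frac{1}{53243}\right) + \frac{44279}{5022} = \frac{357}{53243} + \frac{44279}{5022} = \frac{2359339651}{267386346} \approx 8.8237$)
$J + H{\left(248 \right)} = \frac{2359339651}{267386346} + 248^{2} = \frac{2359339651}{267386346} + 61504 = \frac{16447689164035}{267386346}$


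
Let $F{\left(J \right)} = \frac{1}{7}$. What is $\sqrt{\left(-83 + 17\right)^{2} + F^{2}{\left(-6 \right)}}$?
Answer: $\frac{\sqrt{213445}}{7} \approx 66.0$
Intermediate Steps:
$F{\left(J \right)} = \frac{1}{7}$
$\sqrt{\left(-83 + 17\right)^{2} + F^{2}{\left(-6 \right)}} = \sqrt{\left(-83 + 17\right)^{2} + \left(\frac{1}{7}\right)^{2}} = \sqrt{\left(-66\right)^{2} + \frac{1}{49}} = \sqrt{4356 + \frac{1}{49}} = \sqrt{\frac{213445}{49}} = \frac{\sqrt{213445}}{7}$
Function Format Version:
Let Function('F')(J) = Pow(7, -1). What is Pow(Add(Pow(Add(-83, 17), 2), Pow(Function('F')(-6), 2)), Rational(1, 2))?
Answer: Mul(Rational(1, 7), Pow(213445, Rational(1, 2))) ≈ 66.000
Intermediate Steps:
Function('F')(J) = Rational(1, 7)
Pow(Add(Pow(Add(-83, 17), 2), Pow(Function('F')(-6), 2)), Rational(1, 2)) = Pow(Add(Pow(Add(-83, 17), 2), Pow(Rational(1, 7), 2)), Rational(1, 2)) = Pow(Add(Pow(-66, 2), Rational(1, 49)), Rational(1, 2)) = Pow(Add(4356, Rational(1, 49)), Rational(1, 2)) = Pow(Rational(213445, 49), Rational(1, 2)) = Mul(Rational(1, 7), Pow(213445, Rational(1, 2)))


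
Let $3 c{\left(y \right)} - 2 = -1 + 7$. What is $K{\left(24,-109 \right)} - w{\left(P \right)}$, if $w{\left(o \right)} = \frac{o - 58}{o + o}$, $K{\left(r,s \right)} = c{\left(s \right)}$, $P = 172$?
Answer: $\frac{1205}{516} \approx 2.3353$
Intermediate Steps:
$c{\left(y \right)} = \frac{8}{3}$ ($c{\left(y \right)} = \frac{2}{3} + \frac{-1 + 7}{3} = \frac{2}{3} + \frac{1}{3} \cdot 6 = \frac{2}{3} + 2 = \frac{8}{3}$)
$K{\left(r,s \right)} = \frac{8}{3}$
$w{\left(o \right)} = \frac{-58 + o}{2 o}$
$K{\left(24,-109 \right)} - w{\left(P \right)} = \frac{8}{3} - \frac{-58 + 172}{2 \cdot 172} = \frac{8}{3} - \frac{1}{2} \cdot \frac{1}{172} \cdot 114 = \frac{8}{3} - \frac{57}{172} = \frac{1205}{516}$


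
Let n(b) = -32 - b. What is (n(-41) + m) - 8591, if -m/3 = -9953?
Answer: 21277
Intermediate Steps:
m = 29859 (m = -3*(-9953) = 29859)
(n(-41) + m) - 8591 = ((-32 - 1*(-41)) + 29859) - 8591 = ((-32 + 41) + 29859) - 8591 = (9 + 29859) - 8591 = 29868 - 8591 = 21277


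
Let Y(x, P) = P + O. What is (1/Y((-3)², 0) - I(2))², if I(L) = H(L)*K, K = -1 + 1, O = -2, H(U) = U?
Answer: ¼ ≈ 0.25000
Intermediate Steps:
K = 0
Y(x, P) = -2 + P (Y(x, P) = P - 2 = -2 + P)
I(L) = 0 (I(L) = L*0 = 0)
(1/Y((-3)², 0) - I(2))² = (1/(-2 + 0) - 1*0)² = (1/(-2) + 0)² = (-½ + 0)² = (-½)² = ¼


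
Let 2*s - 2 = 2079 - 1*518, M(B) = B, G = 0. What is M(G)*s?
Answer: 0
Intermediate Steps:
s = 1563/2 (s = 1 + (2079 - 1*518)/2 = 1 + (2079 - 518)/2 = 1 + (½)*1561 = 1 + 1561/2 = 1563/2 ≈ 781.50)
M(G)*s = 0*(1563/2) = 0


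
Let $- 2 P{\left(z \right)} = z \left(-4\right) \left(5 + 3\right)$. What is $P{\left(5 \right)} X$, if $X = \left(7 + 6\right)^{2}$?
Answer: $13520$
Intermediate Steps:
$X = 169$ ($X = 13^{2} = 169$)
$P{\left(z \right)} = 16 z$ ($P{\left(z \right)} = - \frac{z \left(-4\right) \left(5 + 3\right)}{2} = - \frac{- 4 z 8}{2} = - \frac{\left(-32\right) z}{2} = 16 z$)
$P{\left(5 \right)} X = 16 \cdot 5 \cdot 169 = 80 \cdot 169 = 13520$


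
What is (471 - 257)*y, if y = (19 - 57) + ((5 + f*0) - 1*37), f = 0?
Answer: -14980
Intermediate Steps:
y = -70 (y = (19 - 57) + ((5 + 0*0) - 1*37) = -38 + ((5 + 0) - 37) = -38 + (5 - 37) = -38 - 32 = -70)
(471 - 257)*y = (471 - 257)*(-70) = 214*(-70) = -14980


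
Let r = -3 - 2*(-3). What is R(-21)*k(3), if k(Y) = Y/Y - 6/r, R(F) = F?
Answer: 21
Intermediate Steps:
r = 3 (r = -3 + 6 = 3)
k(Y) = -1 (k(Y) = Y/Y - 6/3 = 1 - 6*⅓ = 1 - 2 = -1)
R(-21)*k(3) = -21*(-1) = 21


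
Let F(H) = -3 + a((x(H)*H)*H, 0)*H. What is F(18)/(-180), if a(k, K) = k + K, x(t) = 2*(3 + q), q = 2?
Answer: -19439/60 ≈ -323.98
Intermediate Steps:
x(t) = 10 (x(t) = 2*(3 + 2) = 2*5 = 10)
a(k, K) = K + k
F(H) = -3 + 10*H**3 (F(H) = -3 + (0 + (10*H)*H)*H = -3 + (0 + 10*H**2)*H = -3 + (10*H**2)*H = -3 + 10*H**3)
F(18)/(-180) = (-3 + 10*18**3)/(-180) = (-3 + 10*5832)*(-1/180) = (-3 + 58320)*(-1/180) = 58317*(-1/180) = -19439/60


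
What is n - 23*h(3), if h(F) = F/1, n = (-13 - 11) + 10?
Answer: -83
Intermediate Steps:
n = -14 (n = -24 + 10 = -14)
h(F) = F (h(F) = F*1 = F)
n - 23*h(3) = -14 - 23*3 = -14 - 69 = -83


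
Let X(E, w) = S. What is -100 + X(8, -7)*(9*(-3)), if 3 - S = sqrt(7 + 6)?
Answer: -181 + 27*sqrt(13) ≈ -83.650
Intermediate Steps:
S = 3 - sqrt(13) (S = 3 - sqrt(7 + 6) = 3 - sqrt(13) ≈ -0.60555)
X(E, w) = 3 - sqrt(13)
-100 + X(8, -7)*(9*(-3)) = -100 + (3 - sqrt(13))*(9*(-3)) = -100 + (3 - sqrt(13))*(-27) = -100 + (-81 + 27*sqrt(13)) = -181 + 27*sqrt(13)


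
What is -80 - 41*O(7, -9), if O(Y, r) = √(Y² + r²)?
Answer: -80 - 41*√130 ≈ -547.47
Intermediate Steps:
-80 - 41*O(7, -9) = -80 - 41*√(7² + (-9)²) = -80 - 41*√(49 + 81) = -80 - 41*√130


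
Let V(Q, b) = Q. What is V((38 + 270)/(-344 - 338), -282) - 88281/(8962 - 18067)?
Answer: 869747/94085 ≈ 9.2443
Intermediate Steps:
V((38 + 270)/(-344 - 338), -282) - 88281/(8962 - 18067) = (38 + 270)/(-344 - 338) - 88281/(8962 - 18067) = 308/(-682) - 88281/(-9105) = 308*(-1/682) - 88281*(-1)/9105 = -14/31 - 1*(-29427/3035) = -14/31 + 29427/3035 = 869747/94085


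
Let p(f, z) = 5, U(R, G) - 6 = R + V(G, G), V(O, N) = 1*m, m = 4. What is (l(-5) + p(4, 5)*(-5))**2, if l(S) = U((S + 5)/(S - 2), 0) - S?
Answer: 100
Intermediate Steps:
V(O, N) = 4 (V(O, N) = 1*4 = 4)
U(R, G) = 10 + R (U(R, G) = 6 + (R + 4) = 6 + (4 + R) = 10 + R)
l(S) = 10 - S + (5 + S)/(-2 + S) (l(S) = (10 + (S + 5)/(S - 2)) - S = (10 + (5 + S)/(-2 + S)) - S = 10 - S + (5 + S)/(-2 + S))
(l(-5) + p(4, 5)*(-5))**2 = ((-15 - 1*(-5)**2 + 13*(-5))/(-2 - 5) + 5*(-5))**2 = ((-15 - 1*25 - 65)/(-7) - 25)**2 = (-(-15 - 25 - 65)/7 - 25)**2 = (-1/7*(-105) - 25)**2 = (15 - 25)**2 = (-10)**2 = 100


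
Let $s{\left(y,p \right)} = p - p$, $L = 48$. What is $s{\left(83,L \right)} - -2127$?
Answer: $2127$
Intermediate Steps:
$s{\left(y,p \right)} = 0$
$s{\left(83,L \right)} - -2127 = 0 - -2127 = 0 + 2127 = 2127$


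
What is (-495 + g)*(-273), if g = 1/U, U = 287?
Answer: 5540496/41 ≈ 1.3513e+5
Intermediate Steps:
g = 1/287 ≈ 0.0034843
(-495 + g)*(-273) = (-495 + 1/287)*(-273) = -142064/287*(-273) = 5540496/41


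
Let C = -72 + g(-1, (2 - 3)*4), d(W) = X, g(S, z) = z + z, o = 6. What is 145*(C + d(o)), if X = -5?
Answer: -12325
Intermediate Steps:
g(S, z) = 2*z
d(W) = -5
C = -80 (C = -72 + 2*((2 - 3)*4) = -72 + 2*(-1*4) = -72 + 2*(-4) = -72 - 8 = -80)
145*(C + d(o)) = 145*(-80 - 5) = 145*(-85) = -12325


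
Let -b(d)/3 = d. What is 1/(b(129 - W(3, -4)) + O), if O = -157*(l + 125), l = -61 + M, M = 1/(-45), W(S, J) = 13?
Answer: -45/467663 ≈ -9.6223e-5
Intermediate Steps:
M = -1/45 ≈ -0.022222
b(d) = -3*d
l = -2746/45 (l = -61 - 1/45 = -2746/45 ≈ -61.022)
O = -452003/45 (O = -157*(-2746/45 + 125) = -157*2879/45 = -452003/45 ≈ -10045.)
1/(b(129 - W(3, -4)) + O) = 1/(-3*(129 - 1*13) - 452003/45) = 1/(-3*(129 - 13) - 452003/45) = 1/(-3*116 - 452003/45) = 1/(-348 - 452003/45) = 1/(-467663/45) = -45/467663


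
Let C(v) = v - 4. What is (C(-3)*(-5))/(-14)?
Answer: -5/2 ≈ -2.5000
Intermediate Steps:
C(v) = -4 + v
(C(-3)*(-5))/(-14) = ((-4 - 3)*(-5))/(-14) = -7*(-5)*(-1/14) = 35*(-1/14) = -5/2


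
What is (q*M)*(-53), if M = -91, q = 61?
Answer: 294203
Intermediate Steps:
(q*M)*(-53) = (61*(-91))*(-53) = -5551*(-53) = 294203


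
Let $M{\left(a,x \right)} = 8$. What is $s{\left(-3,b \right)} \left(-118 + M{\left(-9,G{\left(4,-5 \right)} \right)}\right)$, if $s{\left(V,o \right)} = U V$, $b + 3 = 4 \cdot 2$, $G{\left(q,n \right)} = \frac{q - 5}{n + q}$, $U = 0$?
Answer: $0$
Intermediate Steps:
$G{\left(q,n \right)} = \frac{-5 + q}{n + q}$
$b = 5$ ($b = -3 + 4 \cdot 2 = -3 + 8 = 5$)
$s{\left(V,o \right)} = 0$ ($s{\left(V,o \right)} = 0 V = 0$)
$s{\left(-3,b \right)} \left(-118 + M{\left(-9,G{\left(4,-5 \right)} \right)}\right) = 0 \left(-118 + 8\right) = 0 \left(-110\right) = 0$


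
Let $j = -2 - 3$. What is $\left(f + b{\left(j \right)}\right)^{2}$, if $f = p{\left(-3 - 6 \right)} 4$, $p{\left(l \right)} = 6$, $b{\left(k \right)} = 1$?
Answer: $625$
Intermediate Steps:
$j = -5$ ($j = -2 - 3 = -5$)
$f = 24$ ($f = 6 \cdot 4 = 24$)
$\left(f + b{\left(j \right)}\right)^{2} = \left(24 + 1\right)^{2} = 25^{2} = 625$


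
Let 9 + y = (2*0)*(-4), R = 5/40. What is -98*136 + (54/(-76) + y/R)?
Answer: -509227/38 ≈ -13401.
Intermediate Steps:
R = 1/8 (R = 5*(1/40) = 1/8 ≈ 0.12500)
y = -9 (y = -9 + (2*0)*(-4) = -9 + 0*(-4) = -9 + 0 = -9)
-98*136 + (54/(-76) + y/R) = -98*136 + (54/(-76) - 9/1/8) = -13328 + (54*(-1/76) - 9*8) = -13328 + (-27/38 - 72) = -13328 - 2763/38 = -509227/38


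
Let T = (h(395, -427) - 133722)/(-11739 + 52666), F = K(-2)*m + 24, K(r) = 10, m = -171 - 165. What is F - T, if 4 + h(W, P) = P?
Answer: -136398319/40927 ≈ -3332.7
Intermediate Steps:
m = -336
h(W, P) = -4 + P
F = -3336 (F = 10*(-336) + 24 = -3360 + 24 = -3336)
T = -134153/40927 (T = ((-4 - 427) - 133722)/(-11739 + 52666) = (-431 - 133722)/40927 = -134153*1/40927 = -134153/40927 ≈ -3.2779)
F - T = -3336 - 1*(-134153/40927) = -3336 + 134153/40927 = -136398319/40927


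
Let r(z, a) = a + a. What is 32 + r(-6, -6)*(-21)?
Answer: 284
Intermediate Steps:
r(z, a) = 2*a
32 + r(-6, -6)*(-21) = 32 + (2*(-6))*(-21) = 32 - 12*(-21) = 32 + 252 = 284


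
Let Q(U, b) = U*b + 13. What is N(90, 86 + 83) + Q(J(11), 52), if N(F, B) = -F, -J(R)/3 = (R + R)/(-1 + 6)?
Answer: -3817/5 ≈ -763.40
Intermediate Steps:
J(R) = -6*R/5 (J(R) = -3*(R + R)/(-1 + 6) = -3*2*R/5 = -6*R/5)
Q(U, b) = 13 + U*b
N(90, 86 + 83) + Q(J(11), 52) = -1*90 + (13 - 6/5*11*52) = -90 + (13 - 66/5*52) = -90 + (13 - 3432/5) = -90 - 3367/5 = -3817/5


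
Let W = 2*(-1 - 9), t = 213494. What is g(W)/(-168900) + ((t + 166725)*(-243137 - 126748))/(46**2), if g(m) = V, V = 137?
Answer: -1484602548971462/22337025 ≈ -6.6464e+7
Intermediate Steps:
W = -20 (W = 2*(-10) = -20)
g(m) = 137
g(W)/(-168900) + ((t + 166725)*(-243137 - 126748))/(46**2) = 137/(-168900) + ((213494 + 166725)*(-243137 - 126748))/(46**2) = 137*(-1/168900) + (380219*(-369885))/2116 = -137/168900 - 140637304815*1/2116 = -137/168900 - 140637304815/2116 = -1484602548971462/22337025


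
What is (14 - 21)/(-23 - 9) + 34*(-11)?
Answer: -11961/32 ≈ -373.78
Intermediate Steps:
(14 - 21)/(-23 - 9) + 34*(-11) = -7/(-32) - 374 = -7*(-1/32) - 374 = 7/32 - 374 = -11961/32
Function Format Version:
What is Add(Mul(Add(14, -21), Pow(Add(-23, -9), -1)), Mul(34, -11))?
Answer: Rational(-11961, 32) ≈ -373.78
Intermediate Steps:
Add(Mul(Add(14, -21), Pow(Add(-23, -9), -1)), Mul(34, -11)) = Add(Mul(-7, Pow(-32, -1)), -374) = Add(Mul(-7, Rational(-1, 32)), -374) = Add(Rational(7, 32), -374) = Rational(-11961, 32)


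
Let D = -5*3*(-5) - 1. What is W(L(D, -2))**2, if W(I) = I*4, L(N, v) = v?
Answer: 64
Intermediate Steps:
D = 74 (D = -15*(-5) - 1 = 75 - 1 = 74)
W(I) = 4*I
W(L(D, -2))**2 = (4*(-2))**2 = (-8)**2 = 64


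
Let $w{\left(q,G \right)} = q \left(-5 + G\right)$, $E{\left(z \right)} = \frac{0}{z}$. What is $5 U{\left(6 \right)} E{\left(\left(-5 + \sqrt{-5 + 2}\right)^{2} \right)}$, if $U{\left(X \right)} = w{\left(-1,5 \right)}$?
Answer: $0$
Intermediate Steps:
$E{\left(z \right)} = 0$
$U{\left(X \right)} = 0$ ($U{\left(X \right)} = - (-5 + 5) = \left(-1\right) 0 = 0$)
$5 U{\left(6 \right)} E{\left(\left(-5 + \sqrt{-5 + 2}\right)^{2} \right)} = 5 \cdot 0 \cdot 0 = 0 \cdot 0 = 0$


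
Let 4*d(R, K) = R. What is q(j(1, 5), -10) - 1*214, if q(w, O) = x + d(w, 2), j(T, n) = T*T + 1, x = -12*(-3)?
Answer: -355/2 ≈ -177.50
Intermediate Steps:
d(R, K) = R/4
x = 36
j(T, n) = 1 + T² (j(T, n) = T² + 1 = 1 + T²)
q(w, O) = 36 + w/4
q(j(1, 5), -10) - 1*214 = (36 + (1 + 1²)/4) - 1*214 = (36 + (1 + 1)/4) - 214 = (36 + (¼)*2) - 214 = (36 + ½) - 214 = 73/2 - 214 = -355/2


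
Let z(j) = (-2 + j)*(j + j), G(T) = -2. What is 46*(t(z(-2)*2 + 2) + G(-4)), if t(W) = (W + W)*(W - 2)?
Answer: 100004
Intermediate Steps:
z(j) = 2*j*(-2 + j) (z(j) = (-2 + j)*(2*j) = 2*j*(-2 + j))
t(W) = 2*W*(-2 + W) (t(W) = (2*W)*(-2 + W) = 2*W*(-2 + W))
46*(t(z(-2)*2 + 2) + G(-4)) = 46*(2*((2*(-2)*(-2 - 2))*2 + 2)*(-2 + ((2*(-2)*(-2 - 2))*2 + 2)) - 2) = 46*(2*((2*(-2)*(-4))*2 + 2)*(-2 + ((2*(-2)*(-4))*2 + 2)) - 2) = 46*(2*(16*2 + 2)*(-2 + (16*2 + 2)) - 2) = 46*(2*(32 + 2)*(-2 + (32 + 2)) - 2) = 46*(2*34*(-2 + 34) - 2) = 46*(2*34*32 - 2) = 46*(2176 - 2) = 46*2174 = 100004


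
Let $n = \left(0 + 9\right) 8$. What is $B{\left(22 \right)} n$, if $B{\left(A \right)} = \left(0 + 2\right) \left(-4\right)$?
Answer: $-576$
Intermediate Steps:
$B{\left(A \right)} = -8$ ($B{\left(A \right)} = 2 \left(-4\right) = -8$)
$n = 72$ ($n = 9 \cdot 8 = 72$)
$B{\left(22 \right)} n = \left(-8\right) 72 = -576$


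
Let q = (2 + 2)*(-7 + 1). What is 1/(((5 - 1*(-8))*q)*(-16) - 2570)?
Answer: 1/2422 ≈ 0.00041288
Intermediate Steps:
q = -24 (q = 4*(-6) = -24)
1/(((5 - 1*(-8))*q)*(-16) - 2570) = 1/(((5 - 1*(-8))*(-24))*(-16) - 2570) = 1/(((5 + 8)*(-24))*(-16) - 2570) = 1/((13*(-24))*(-16) - 2570) = 1/(-312*(-16) - 2570) = 1/(4992 - 2570) = 1/2422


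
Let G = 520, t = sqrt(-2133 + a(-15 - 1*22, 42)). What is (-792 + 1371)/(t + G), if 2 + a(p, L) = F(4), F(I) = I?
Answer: 301080/272531 - 579*I*sqrt(2131)/272531 ≈ 1.1048 - 0.098074*I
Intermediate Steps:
a(p, L) = 2 (a(p, L) = -2 + 4 = 2)
t = I*sqrt(2131) (t = sqrt(-2133 + 2) = sqrt(-2131) = I*sqrt(2131) ≈ 46.163*I)
(-792 + 1371)/(t + G) = (-792 + 1371)/(I*sqrt(2131) + 520) = 579/(520 + I*sqrt(2131))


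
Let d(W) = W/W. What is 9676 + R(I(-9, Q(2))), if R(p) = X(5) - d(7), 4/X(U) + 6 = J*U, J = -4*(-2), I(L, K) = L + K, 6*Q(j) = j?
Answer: 164477/17 ≈ 9675.1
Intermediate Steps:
d(W) = 1
Q(j) = j/6
I(L, K) = K + L
J = 8
X(U) = 4/(-6 + 8*U)
R(p) = -15/17 (R(p) = 2/(-3 + 4*5) - 1*1 = 2/(-3 + 20) - 1 = 2/17 - 1 = -15/17)
9676 + R(I(-9, Q(2))) = 9676 - 15/17 = 164477/17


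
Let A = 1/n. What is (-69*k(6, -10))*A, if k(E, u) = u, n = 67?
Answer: 690/67 ≈ 10.299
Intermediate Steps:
A = 1/67 ≈ 0.014925
(-69*k(6, -10))*A = -69*(-10)*(1/67) = 690*(1/67) = 690/67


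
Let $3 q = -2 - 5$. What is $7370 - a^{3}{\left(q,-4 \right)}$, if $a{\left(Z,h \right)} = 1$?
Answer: $7369$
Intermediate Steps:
$q = - \frac{7}{3}$ ($q = \frac{-2 - 5}{3} = \frac{1}{3} \left(-7\right) = - \frac{7}{3} \approx -2.3333$)
$7370 - a^{3}{\left(q,-4 \right)} = 7370 - 1^{3} = 7370 - 1 = 7369$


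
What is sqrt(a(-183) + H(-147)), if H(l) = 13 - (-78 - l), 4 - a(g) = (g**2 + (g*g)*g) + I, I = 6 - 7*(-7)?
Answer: 11*sqrt(50371) ≈ 2468.8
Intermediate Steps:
I = 55 (I = 6 + 49 = 55)
a(g) = -51 - g**2 - g**3 (a(g) = 4 - ((g**2 + (g*g)*g) + 55) = 4 - ((g**2 + g**2*g) + 55) = 4 - ((g**2 + g**3) + 55) = 4 - (55 + g**2 + g**3) = 4 + (-55 - g**2 - g**3) = -51 - g**2 - g**3)
H(l) = 91 + l (H(l) = 13 + (78 + l) = 91 + l)
sqrt(a(-183) + H(-147)) = sqrt((-51 - 1*(-183)**2 - 1*(-183)**3) + (91 - 147)) = sqrt((-51 - 1*33489 - 1*(-6128487)) - 56) = sqrt((-51 - 33489 + 6128487) - 56) = sqrt(6094947 - 56) = sqrt(6094891) = 11*sqrt(50371)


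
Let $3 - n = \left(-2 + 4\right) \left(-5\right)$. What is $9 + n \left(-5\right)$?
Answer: $-56$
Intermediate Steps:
$n = 13$ ($n = 3 - \left(-2 + 4\right) \left(-5\right) = 3 - 2 \left(-5\right) = 3 - -10 = 3 + 10 = 13$)
$9 + n \left(-5\right) = 9 + 13 \left(-5\right) = 9 - 65 = -56$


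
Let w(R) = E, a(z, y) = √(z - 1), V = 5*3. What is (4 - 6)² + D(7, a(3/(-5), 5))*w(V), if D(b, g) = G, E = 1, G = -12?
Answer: -8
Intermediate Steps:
V = 15
a(z, y) = √(-1 + z)
w(R) = 1
D(b, g) = -12
(4 - 6)² + D(7, a(3/(-5), 5))*w(V) = (4 - 6)² - 12*1 = (-2)² - 12 = 4 - 12 = -8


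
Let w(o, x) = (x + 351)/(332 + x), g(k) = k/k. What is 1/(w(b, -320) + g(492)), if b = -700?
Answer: 12/43 ≈ 0.27907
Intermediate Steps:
g(k) = 1
w(o, x) = (351 + x)/(332 + x)
1/(w(b, -320) + g(492)) = 1/((351 - 320)/(332 - 320) + 1) = 1/(31/12 + 1) = 1/(43/12) = 12/43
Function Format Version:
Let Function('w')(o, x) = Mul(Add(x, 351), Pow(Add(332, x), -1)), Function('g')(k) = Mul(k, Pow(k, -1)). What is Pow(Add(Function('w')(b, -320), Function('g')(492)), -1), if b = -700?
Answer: Rational(12, 43) ≈ 0.27907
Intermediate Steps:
Function('g')(k) = 1
Function('w')(o, x) = Mul(Pow(Add(332, x), -1), Add(351, x)) (Function('w')(o, x) = Mul(Add(351, x), Pow(Add(332, x), -1)) = Mul(Pow(Add(332, x), -1), Add(351, x)))
Pow(Add(Function('w')(b, -320), Function('g')(492)), -1) = Pow(Add(Mul(Pow(Add(332, -320), -1), Add(351, -320)), 1), -1) = Pow(Add(Mul(Pow(12, -1), 31), 1), -1) = Pow(Add(Mul(Rational(1, 12), 31), 1), -1) = Pow(Add(Rational(31, 12), 1), -1) = Pow(Rational(43, 12), -1) = Rational(12, 43)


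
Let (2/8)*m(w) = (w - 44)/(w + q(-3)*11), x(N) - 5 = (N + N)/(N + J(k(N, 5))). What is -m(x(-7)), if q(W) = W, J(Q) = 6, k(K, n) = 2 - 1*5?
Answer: -50/7 ≈ -7.1429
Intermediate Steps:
k(K, n) = -3 (k(K, n) = 2 - 5 = -3)
x(N) = 5 + 2*N/(6 + N) (x(N) = 5 + (N + N)/(N + 6) = 5 + (2*N)/(6 + N) = 5 + 2*N/(6 + N))
m(w) = 4*(-44 + w)/(-33 + w) (m(w) = 4*((w - 44)/(w - 3*11)) = 4*((-44 + w)/(w - 33)) = 4*((-44 + w)/(-33 + w)) = 4*(-44 + w)/(-33 + w))
-m(x(-7)) = -4*(-44 + (30 + 7*(-7))/(6 - 7))/(-33 + (30 + 7*(-7))/(6 - 7)) = -4*(-44 + (30 - 49)/(-1))/(-33 + (30 - 49)/(-1)) = -4*(-44 - 1*(-19))/(-33 - 1*(-19)) = -4*(-44 + 19)/(-33 + 19) = -4*(-25)/(-14) = -4*(-1)*(-25)/14 = -1*50/7 = -50/7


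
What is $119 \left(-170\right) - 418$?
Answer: $-20648$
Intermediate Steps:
$119 \left(-170\right) - 418 = -20230 - 418 = -20648$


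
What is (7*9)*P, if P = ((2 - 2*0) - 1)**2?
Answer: 63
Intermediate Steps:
P = 1 (P = ((2 + 0) - 1)**2 = (2 - 1)**2 = 1**2 = 1)
(7*9)*P = (7*9)*1 = 63*1 = 63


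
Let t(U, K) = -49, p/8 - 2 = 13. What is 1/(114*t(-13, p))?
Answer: -1/5586 ≈ -0.00017902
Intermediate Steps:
p = 120 (p = 16 + 8*13 = 16 + 104 = 120)
1/(114*t(-13, p)) = 1/(114*(-49)) = 1/(-5586) = -1/5586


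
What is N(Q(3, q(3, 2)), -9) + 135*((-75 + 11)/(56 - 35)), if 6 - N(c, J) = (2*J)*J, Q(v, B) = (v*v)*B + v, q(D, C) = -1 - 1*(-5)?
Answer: -3972/7 ≈ -567.43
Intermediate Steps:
q(D, C) = 4 (q(D, C) = -1 + 5 = 4)
Q(v, B) = v + B*v**2 (Q(v, B) = v**2*B + v = B*v**2 + v = v + B*v**2)
N(c, J) = 6 - 2*J**2 (N(c, J) = 6 - 2*J*J = 6 - 2*J**2)
N(Q(3, q(3, 2)), -9) + 135*((-75 + 11)/(56 - 35)) = (6 - 2*(-9)**2) + 135*((-75 + 11)/(56 - 35)) = (6 - 2*81) + 135*(-64/21) = (6 - 162) + 135*(-64*1/21) = -156 + 135*(-64/21) = -156 - 2880/7 = -3972/7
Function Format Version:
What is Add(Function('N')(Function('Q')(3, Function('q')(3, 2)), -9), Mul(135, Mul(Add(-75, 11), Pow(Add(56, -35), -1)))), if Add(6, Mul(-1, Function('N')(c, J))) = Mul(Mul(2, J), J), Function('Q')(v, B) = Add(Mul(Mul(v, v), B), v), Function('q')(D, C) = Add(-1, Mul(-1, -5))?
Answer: Rational(-3972, 7) ≈ -567.43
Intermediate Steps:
Function('q')(D, C) = 4 (Function('q')(D, C) = Add(-1, 5) = 4)
Function('Q')(v, B) = Add(v, Mul(B, Pow(v, 2))) (Function('Q')(v, B) = Add(Mul(Pow(v, 2), B), v) = Add(Mul(B, Pow(v, 2)), v) = Add(v, Mul(B, Pow(v, 2))))
Function('N')(c, J) = Add(6, Mul(-2, Pow(J, 2))) (Function('N')(c, J) = Add(6, Mul(-1, Mul(Mul(2, J), J))) = Add(6, Mul(-1, Mul(2, Pow(J, 2)))) = Add(6, Mul(-2, Pow(J, 2))))
Add(Function('N')(Function('Q')(3, Function('q')(3, 2)), -9), Mul(135, Mul(Add(-75, 11), Pow(Add(56, -35), -1)))) = Add(Add(6, Mul(-2, Pow(-9, 2))), Mul(135, Mul(Add(-75, 11), Pow(Add(56, -35), -1)))) = Add(Add(6, Mul(-2, 81)), Mul(135, Mul(-64, Pow(21, -1)))) = Add(Add(6, -162), Mul(135, Mul(-64, Rational(1, 21)))) = Add(-156, Mul(135, Rational(-64, 21))) = Add(-156, Rational(-2880, 7)) = Rational(-3972, 7)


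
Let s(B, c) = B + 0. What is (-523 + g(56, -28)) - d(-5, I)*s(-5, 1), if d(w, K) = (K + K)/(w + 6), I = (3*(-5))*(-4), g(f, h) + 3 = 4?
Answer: 78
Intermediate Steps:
g(f, h) = 1 (g(f, h) = -3 + 4 = 1)
s(B, c) = B
I = 60 (I = -15*(-4) = 60)
d(w, K) = 2*K/(6 + w) (d(w, K) = (2*K)/(6 + w) = 2*K/(6 + w))
(-523 + g(56, -28)) - d(-5, I)*s(-5, 1) = (-523 + 1) - 2*60/(6 - 5)*(-5) = -522 - 2*60/1*(-5) = -522 - 2*60*1*(-5) = -522 - 120*(-5) = -522 - 1*(-600) = -522 + 600 = 78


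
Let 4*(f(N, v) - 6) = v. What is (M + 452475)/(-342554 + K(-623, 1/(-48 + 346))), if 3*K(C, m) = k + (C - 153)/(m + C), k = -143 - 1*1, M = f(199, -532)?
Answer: -125969644866/95407518035 ≈ -1.3203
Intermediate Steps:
f(N, v) = 6 + v/4
M = -127 (M = 6 + (1/4)*(-532) = 6 - 133 = -127)
k = -144 (k = -143 - 1 = -144)
K(C, m) = -48 + (-153 + C)/(3*(C + m)) (K(C, m) = (-144 + (C - 153)/(m + C))/3 = (-144 + (-153 + C)/(C + m))/3 = -48 + (-153 + C)/(3*(C + m)))
(M + 452475)/(-342554 + K(-623, 1/(-48 + 346))) = (-127 + 452475)/(-342554 + (-51 - 48/(-48 + 346) - 143/3*(-623))/(-623 + 1/(-48 + 346))) = 452348/(-342554 + (-51 - 48/298 + 89089/3)/(-623 + 1/298)) = 452348/(-342554 + (-51 - 48*1/298 + 89089/3)/(-623 + 1/298)) = 452348/(-342554 + (-51 - 24/149 + 89089/3)/(-185653/298)) = 452348/(-342554 - 298/185653*13251392/447) = 452348/(-342554 - 26502784/556959) = 452348/(-190815036070/556959) = 452348*(-556959/190815036070) = -125969644866/95407518035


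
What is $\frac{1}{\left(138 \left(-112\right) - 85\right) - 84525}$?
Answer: $- \frac{1}{100066} \approx -9.9934 \cdot 10^{-6}$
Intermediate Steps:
$\frac{1}{\left(138 \left(-112\right) - 85\right) - 84525} = \frac{1}{\left(-15456 - 85\right) - 84525} = \frac{1}{-15541 - 84525} = \frac{1}{-100066} = - \frac{1}{100066}$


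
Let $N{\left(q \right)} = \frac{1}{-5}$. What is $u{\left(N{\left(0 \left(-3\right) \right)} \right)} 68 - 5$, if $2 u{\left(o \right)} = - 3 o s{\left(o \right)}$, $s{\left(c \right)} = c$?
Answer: $- \frac{227}{25} \approx -9.08$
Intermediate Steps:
$N{\left(q \right)} = - \frac{1}{5}$
$u{\left(o \right)} = - \frac{3 o^{2}}{2}$ ($u{\left(o \right)} = \frac{- 3 o o}{2} = \frac{\left(-3\right) o^{2}}{2} = - \frac{3 o^{2}}{2}$)
$u{\left(N{\left(0 \left(-3\right) \right)} \right)} 68 - 5 = - \frac{3 \left(- \frac{1}{5}\right)^{2}}{2} \cdot 68 - 5 = \left(- \frac{3}{2}\right) \frac{1}{25} \cdot 68 - 5 = \left(- \frac{3}{50}\right) 68 - 5 = - \frac{102}{25} - 5 = - \frac{227}{25}$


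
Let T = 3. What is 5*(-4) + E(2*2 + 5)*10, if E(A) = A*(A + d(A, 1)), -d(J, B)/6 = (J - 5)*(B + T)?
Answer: -7850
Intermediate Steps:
d(J, B) = -6*(-5 + J)*(3 + B) (d(J, B) = -6*(J - 5)*(B + 3) = -6*(-5 + J)*(3 + B))
E(A) = A*(120 - 23*A) (E(A) = A*(A + (90 - 18*A + 30*1 - 6*1*A)) = A*(A + (90 - 18*A + 30 - 6*A)) = A*(A + (120 - 24*A)) = A*(120 - 23*A))
5*(-4) + E(2*2 + 5)*10 = 5*(-4) + ((2*2 + 5)*(120 - 23*(2*2 + 5)))*10 = -20 + ((4 + 5)*(120 - 23*(4 + 5)))*10 = -20 + (9*(120 - 23*9))*10 = -20 + (9*(120 - 207))*10 = -20 + (9*(-87))*10 = -20 - 783*10 = -20 - 7830 = -7850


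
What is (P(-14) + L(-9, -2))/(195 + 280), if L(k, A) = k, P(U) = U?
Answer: -23/475 ≈ -0.048421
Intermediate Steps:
(P(-14) + L(-9, -2))/(195 + 280) = (-14 - 9)/(195 + 280) = -23/475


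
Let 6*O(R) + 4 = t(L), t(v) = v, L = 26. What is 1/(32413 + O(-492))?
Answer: 3/97250 ≈ 3.0848e-5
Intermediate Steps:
O(R) = 11/3 (O(R) = -⅔ + (⅙)*26 = -⅔ + 13/3 = 11/3)
1/(32413 + O(-492)) = 1/(32413 + 11/3) = 1/(97250/3) = 3/97250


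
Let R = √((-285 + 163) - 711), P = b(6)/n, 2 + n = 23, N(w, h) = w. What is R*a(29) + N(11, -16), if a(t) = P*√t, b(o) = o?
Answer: 11 + 2*I*√493 ≈ 11.0 + 44.407*I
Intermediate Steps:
n = 21 (n = -2 + 23 = 21)
P = 2/7 (P = 6/21 = 6*(1/21) = 2/7 ≈ 0.28571)
a(t) = 2*√t/7
R = 7*I*√17 (R = √(-122 - 711) = √(-833) = 7*I*√17 ≈ 28.862*I)
R*a(29) + N(11, -16) = (7*I*√17)*(2*√29/7) + 11 = 2*I*√493 + 11 = 11 + 2*I*√493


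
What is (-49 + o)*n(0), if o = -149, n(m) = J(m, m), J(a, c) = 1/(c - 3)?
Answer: 66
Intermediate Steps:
J(a, c) = 1/(-3 + c)
n(m) = 1/(-3 + m)
(-49 + o)*n(0) = (-49 - 149)/(-3 + 0) = -198/(-3) = -198*(-1/3) = 66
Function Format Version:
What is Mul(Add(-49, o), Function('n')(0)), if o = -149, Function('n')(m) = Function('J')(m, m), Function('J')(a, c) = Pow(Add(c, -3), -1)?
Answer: 66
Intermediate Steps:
Function('J')(a, c) = Pow(Add(-3, c), -1)
Function('n')(m) = Pow(Add(-3, m), -1)
Mul(Add(-49, o), Function('n')(0)) = Mul(Add(-49, -149), Pow(Add(-3, 0), -1)) = Mul(-198, Pow(-3, -1)) = Mul(-198, Rational(-1, 3)) = 66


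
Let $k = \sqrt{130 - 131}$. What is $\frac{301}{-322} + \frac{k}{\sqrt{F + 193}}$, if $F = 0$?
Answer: $- \frac{43}{46} + \frac{i \sqrt{193}}{193} \approx -0.93478 + 0.071982 i$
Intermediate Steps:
$k = i$ ($k = \sqrt{-1} = i \approx 1.0 i$)
$\frac{301}{-322} + \frac{k}{\sqrt{F + 193}} = \frac{301}{-322} + \frac{i}{\sqrt{0 + 193}} = 301 \left(- \frac{1}{322}\right) + \frac{i}{\sqrt{193}} = - \frac{43}{46} + i \frac{\sqrt{193}}{193} = - \frac{43}{46} + \frac{i \sqrt{193}}{193}$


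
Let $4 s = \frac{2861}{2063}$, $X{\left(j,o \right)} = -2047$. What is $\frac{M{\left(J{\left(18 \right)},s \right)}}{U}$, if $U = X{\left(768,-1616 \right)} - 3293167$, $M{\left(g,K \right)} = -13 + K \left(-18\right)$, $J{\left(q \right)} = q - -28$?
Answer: $\frac{79387}{13596052964} \approx 5.839 \cdot 10^{-6}$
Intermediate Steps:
$J{\left(q \right)} = 28 + q$ ($J{\left(q \right)} = q + 28 = 28 + q$)
$s = \frac{2861}{8252}$ ($s = \frac{2861 \cdot \frac{1}{2063}}{4} = \frac{1}{4} \cdot \frac{2861}{2063} = \frac{2861}{8252} \approx 0.3467$)
$M{\left(g,K \right)} = -13 - 18 K$
$U = -3295214$ ($U = -2047 - 3293167 = -3295214$)
$\frac{M{\left(J{\left(18 \right)},s \right)}}{U} = \frac{-13 - \frac{25749}{4126}}{-3295214} = \left(-13 - \frac{25749}{4126}\right) \left(- \frac{1}{3295214}\right) = \left(- \frac{79387}{4126}\right) \left(- \frac{1}{3295214}\right) = \frac{79387}{13596052964}$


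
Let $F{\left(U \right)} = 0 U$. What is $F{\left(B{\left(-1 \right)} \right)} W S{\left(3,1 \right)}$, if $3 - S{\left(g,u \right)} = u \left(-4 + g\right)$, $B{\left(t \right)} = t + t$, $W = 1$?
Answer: $0$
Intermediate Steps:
$B{\left(t \right)} = 2 t$
$S{\left(g,u \right)} = 3 - u \left(-4 + g\right)$
$F{\left(U \right)} = 0$
$F{\left(B{\left(-1 \right)} \right)} W S{\left(3,1 \right)} = 0 \cdot 1 \left(3 + 4 \cdot 1 - 3 \cdot 1\right) = 0 \left(3 + 4 - 3\right) = 0 \cdot 4 = 0$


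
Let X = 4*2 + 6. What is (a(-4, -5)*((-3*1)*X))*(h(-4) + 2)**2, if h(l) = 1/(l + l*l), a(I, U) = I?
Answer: 4375/6 ≈ 729.17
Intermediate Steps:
X = 14 (X = 8 + 6 = 14)
h(l) = 1/(l + l**2)
(a(-4, -5)*((-3*1)*X))*(h(-4) + 2)**2 = (-4*(-3*1)*14)*(1/((-4)*(1 - 4)) + 2)**2 = (-(-12)*14)*(-1/4/(-3) + 2)**2 = (-4*(-42))*(-1/4*(-1/3) + 2)**2 = 168*(1/12 + 2)**2 = 168*(25/12)**2 = 168*(625/144) = 4375/6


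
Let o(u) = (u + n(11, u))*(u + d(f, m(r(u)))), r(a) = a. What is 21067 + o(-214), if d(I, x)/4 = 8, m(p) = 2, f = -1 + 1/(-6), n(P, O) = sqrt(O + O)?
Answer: 60015 - 364*I*sqrt(107) ≈ 60015.0 - 3765.2*I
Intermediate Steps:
n(P, O) = sqrt(2)*sqrt(O) (n(P, O) = sqrt(2*O) = sqrt(2)*sqrt(O))
f = -7/6 (f = -1 - 1/6 = -7/6 ≈ -1.1667)
d(I, x) = 32 (d(I, x) = 4*8 = 32)
o(u) = (32 + u)*(u + sqrt(2)*sqrt(u)) (o(u) = (u + sqrt(2)*sqrt(u))*(u + 32) = (u + sqrt(2)*sqrt(u))*(32 + u) = (32 + u)*(u + sqrt(2)*sqrt(u)))
21067 + o(-214) = 21067 + ((-214)**2 + 32*(-214) + sqrt(2)*(-214)**(3/2) + 32*sqrt(2)*sqrt(-214)) = 21067 + (45796 - 6848 + sqrt(2)*(-214*I*sqrt(214)) + 32*sqrt(2)*(I*sqrt(214))) = 21067 + (45796 - 6848 - 428*I*sqrt(107) + 64*I*sqrt(107)) = 21067 + (38948 - 364*I*sqrt(107)) = 60015 - 364*I*sqrt(107)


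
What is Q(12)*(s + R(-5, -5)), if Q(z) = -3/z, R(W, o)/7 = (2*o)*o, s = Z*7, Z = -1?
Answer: -343/4 ≈ -85.750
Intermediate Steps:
s = -7 (s = -1*7 = -7)
R(W, o) = 14*o² (R(W, o) = 7*((2*o)*o) = 7*(2*o²) = 14*o²)
Q(12)*(s + R(-5, -5)) = (-3/12)*(-7 + 14*(-5)²) = (-3*1/12)*(-7 + 14*25) = -(-7 + 350)/4 = -¼*343 = -343/4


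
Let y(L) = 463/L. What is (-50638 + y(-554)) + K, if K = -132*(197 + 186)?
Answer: -56061939/554 ≈ -1.0119e+5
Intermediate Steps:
K = -50556 (K = -132*383 = -50556)
(-50638 + y(-554)) + K = (-50638 + 463/(-554)) - 50556 = (-50638 + 463*(-1/554)) - 50556 = (-50638 - 463/554) - 50556 = -28053915/554 - 50556 = -56061939/554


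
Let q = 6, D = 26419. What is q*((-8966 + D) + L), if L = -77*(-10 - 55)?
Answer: 134748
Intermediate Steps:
L = 5005 (L = -77*(-65) = 5005)
q*((-8966 + D) + L) = 6*((-8966 + 26419) + 5005) = 6*(17453 + 5005) = 6*22458 = 134748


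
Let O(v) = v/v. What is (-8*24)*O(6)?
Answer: -192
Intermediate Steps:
O(v) = 1
(-8*24)*O(6) = -8*24*1 = -192*1 = -192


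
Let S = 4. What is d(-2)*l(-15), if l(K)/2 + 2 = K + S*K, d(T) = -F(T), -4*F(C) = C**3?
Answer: 308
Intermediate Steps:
F(C) = -C**3/4
d(T) = T**3/4 (d(T) = -(-1)*T**3/4 = T**3/4)
l(K) = -4 + 10*K (l(K) = -4 + 2*(K + 4*K) = -4 + 2*(5*K) = -4 + 10*K)
d(-2)*l(-15) = ((1/4)*(-2)**3)*(-4 + 10*(-15)) = ((1/4)*(-8))*(-4 - 150) = -2*(-154) = 308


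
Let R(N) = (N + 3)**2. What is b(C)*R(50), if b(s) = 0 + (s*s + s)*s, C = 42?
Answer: 213068268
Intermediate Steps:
R(N) = (3 + N)**2
b(s) = s*(s + s**2) (b(s) = 0 + (s**2 + s)*s = 0 + (s + s**2)*s = 0 + s*(s + s**2) = s*(s + s**2))
b(C)*R(50) = (42**2*(1 + 42))*(3 + 50)**2 = (1764*43)*53**2 = 75852*2809 = 213068268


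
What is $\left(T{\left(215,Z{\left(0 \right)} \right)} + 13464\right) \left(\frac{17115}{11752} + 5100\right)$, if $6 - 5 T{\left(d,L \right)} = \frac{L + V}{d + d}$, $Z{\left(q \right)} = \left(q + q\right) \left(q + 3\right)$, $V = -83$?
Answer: $\frac{347127057341769}{5053360} \approx 6.8692 \cdot 10^{7}$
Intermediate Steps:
$Z{\left(q \right)} = 2 q \left(3 + q\right)$
$T{\left(d,L \right)} = \frac{6}{5} - \frac{-83 + L}{10 d}$ ($T{\left(d,L \right)} = \frac{6}{5} - \frac{\left(L - 83\right) \frac{1}{d + d}}{5} = \frac{6}{5} - \frac{\left(-83 + L\right) \frac{1}{2 d}}{5} = \frac{6}{5} - \frac{\frac{1}{2} \frac{1}{d} \left(-83 + L\right)}{5} = \frac{6}{5} - \frac{-83 + L}{10 d}$)
$\left(T{\left(215,Z{\left(0 \right)} \right)} + 13464\right) \left(\frac{17115}{11752} + 5100\right) = \left(\frac{83 - 2 \cdot 0 \left(3 + 0\right) + 12 \cdot 215}{10 \cdot 215} + 13464\right) \left(\frac{17115}{11752} + 5100\right) = \left(\frac{1}{10} \cdot \frac{1}{215} \left(83 - 2 \cdot 0 \cdot 3 + 2580\right) + 13464\right) \left(17115 \cdot \frac{1}{11752} + 5100\right) = \left(\frac{1}{10} \cdot \frac{1}{215} \left(83 - 0 + 2580\right) + 13464\right) \left(\frac{17115}{11752} + 5100\right) = \left(\frac{1}{10} \cdot \frac{1}{215} \left(83 + 0 + 2580\right) + 13464\right) \frac{59952315}{11752} = \left(\frac{1}{10} \cdot \frac{1}{215} \cdot 2663 + 13464\right) \frac{59952315}{11752} = \left(\frac{2663}{2150} + 13464\right) \frac{59952315}{11752} = \frac{28950263}{2150} \cdot \frac{59952315}{11752} = \frac{347127057341769}{5053360}$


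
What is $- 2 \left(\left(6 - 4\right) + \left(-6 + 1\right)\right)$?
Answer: $6$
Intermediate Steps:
$- 2 \left(\left(6 - 4\right) + \left(-6 + 1\right)\right) = - 2 \left(\left(6 - 4\right) - 5\right) = - 2 \left(2 - 5\right) = \left(-2\right) \left(-3\right) = 6$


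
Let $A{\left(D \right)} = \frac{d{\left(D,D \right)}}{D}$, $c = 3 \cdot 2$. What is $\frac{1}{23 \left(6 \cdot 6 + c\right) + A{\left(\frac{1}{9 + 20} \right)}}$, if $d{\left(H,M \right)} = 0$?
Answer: $\frac{1}{966} \approx 0.0010352$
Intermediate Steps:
$c = 6$
$A{\left(D \right)} = 0$ ($A{\left(D \right)} = \frac{0}{D} = 0$)
$\frac{1}{23 \left(6 \cdot 6 + c\right) + A{\left(\frac{1}{9 + 20} \right)}} = \frac{1}{23 \left(6 \cdot 6 + 6\right) + 0} = \frac{1}{23 \left(36 + 6\right) + 0} = \frac{1}{23 \cdot 42 + 0} = \frac{1}{966 + 0} = \frac{1}{966}$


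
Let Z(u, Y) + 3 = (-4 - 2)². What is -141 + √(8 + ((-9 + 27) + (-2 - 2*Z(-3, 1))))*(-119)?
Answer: -141 - 119*I*√42 ≈ -141.0 - 771.21*I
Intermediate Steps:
Z(u, Y) = 33 (Z(u, Y) = -3 + (-4 - 2)² = -3 + (-6)² = -3 + 36 = 33)
-141 + √(8 + ((-9 + 27) + (-2 - 2*Z(-3, 1))))*(-119) = -141 + √(8 + ((-9 + 27) + (-2 - 2*33)))*(-119) = -141 + √(8 + (18 + (-2 - 66)))*(-119) = -141 + √(8 + (18 - 68))*(-119) = -141 + √(8 - 50)*(-119) = -141 + √(-42)*(-119) = -141 + (I*√42)*(-119) = -141 - 119*I*√42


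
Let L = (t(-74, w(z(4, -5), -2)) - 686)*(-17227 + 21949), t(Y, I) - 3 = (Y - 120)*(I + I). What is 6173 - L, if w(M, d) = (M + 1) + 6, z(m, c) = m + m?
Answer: 30713339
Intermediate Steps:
z(m, c) = 2*m
w(M, d) = 7 + M (w(M, d) = (1 + M) + 6 = 7 + M)
t(Y, I) = 3 + 2*I*(-120 + Y) (t(Y, I) = 3 + (Y - 120)*(I + I) = 3 + (-120 + Y)*(2*I) = 3 + 2*I*(-120 + Y))
L = -30707166 (L = ((3 - 240*(7 + 2*4) + 2*(7 + 2*4)*(-74)) - 686)*(-17227 + 21949) = ((3 - 240*(7 + 8) + 2*(7 + 8)*(-74)) - 686)*4722 = ((3 - 240*15 + 2*15*(-74)) - 686)*4722 = ((3 - 3600 - 2220) - 686)*4722 = (-5817 - 686)*4722 = -6503*4722 = -30707166)
6173 - L = 6173 - 1*(-30707166) = 6173 + 30707166 = 30713339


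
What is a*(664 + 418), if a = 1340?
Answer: 1449880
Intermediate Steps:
a*(664 + 418) = 1340*(664 + 418) = 1340*1082 = 1449880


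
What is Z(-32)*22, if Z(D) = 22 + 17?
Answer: 858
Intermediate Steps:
Z(D) = 39
Z(-32)*22 = 39*22 = 858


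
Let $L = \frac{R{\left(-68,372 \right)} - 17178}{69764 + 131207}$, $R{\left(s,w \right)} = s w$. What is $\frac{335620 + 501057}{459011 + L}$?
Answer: $\frac{168147813367}{92247857207} \approx 1.8228$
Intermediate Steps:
$L = - \frac{42474}{200971}$ ($L = \frac{\left(-68\right) 372 - 17178}{69764 + 131207} = \frac{-25296 - 17178}{200971} = \left(-42474\right) \frac{1}{200971} = - \frac{42474}{200971} \approx -0.21134$)
$\frac{335620 + 501057}{459011 + L} = \frac{335620 + 501057}{459011 - \frac{42474}{200971}} = \frac{836677}{\frac{92247857207}{200971}} = 836677 \cdot \frac{200971}{92247857207} = \frac{168147813367}{92247857207}$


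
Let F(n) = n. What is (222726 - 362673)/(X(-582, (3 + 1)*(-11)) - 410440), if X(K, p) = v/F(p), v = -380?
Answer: 513139/1504915 ≈ 0.34098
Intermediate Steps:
X(K, p) = -380/p
(222726 - 362673)/(X(-582, (3 + 1)*(-11)) - 410440) = (222726 - 362673)/(-380*(-1/(11*(3 + 1))) - 410440) = -139947/(-380/(4*(-11)) - 410440) = -139947/(-380/(-44) - 410440) = -139947/(-380*(-1/44) - 410440) = -139947/(95/11 - 410440) = -139947/(-4514745/11) = -139947*(-11/4514745) = 513139/1504915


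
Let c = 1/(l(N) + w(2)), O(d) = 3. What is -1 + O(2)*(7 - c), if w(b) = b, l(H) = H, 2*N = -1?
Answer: 18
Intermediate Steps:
N = -½ (N = (½)*(-1) = -½ ≈ -0.50000)
c = ⅔ (c = 1/(-½ + 2) = 1/(3/2) = ⅔ ≈ 0.66667)
-1 + O(2)*(7 - c) = -1 + 3*(7 - 1*⅔) = -1 + 3*(7 - ⅔) = -1 + 3*(19/3) = -1 + 19 = 18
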